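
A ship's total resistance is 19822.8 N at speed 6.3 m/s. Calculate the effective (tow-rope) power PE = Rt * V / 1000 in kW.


Formula: PE = Rt * V / 1000 (kW)
Step 1 — PE (W) = 19822.8 * 6.3 = 124883.64 W
Step 2 — PE (kW) = 124883.64 / 1000 ≈ 124.88 kW (5 s.f.)

124.88 kW


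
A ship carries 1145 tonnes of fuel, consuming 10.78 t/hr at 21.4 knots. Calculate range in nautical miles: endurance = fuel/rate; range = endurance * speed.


Formula: endurance = fuel / rate; range = endurance * speed
Step 1 — endurance = 1145 / 10.78 = 106.2152 hours
Step 2 — range = 106.2152 * 21.4 ≈ 2273.0 nautical miles (5 s.f.)

2273.0 NM


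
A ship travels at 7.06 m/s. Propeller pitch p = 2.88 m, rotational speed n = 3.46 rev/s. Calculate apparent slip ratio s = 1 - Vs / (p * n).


Formula: s = 1 - Vs / (p * n)
Step 1 — p * n = 2.88 * 3.46 = 9.9648
Step 2 — Vs / (p*n) = 7.06 / 9.9648 = 0.708494 (6 d.p.)
Step 3 — s = 1 - 0.708494 = 0.291506

0.291506


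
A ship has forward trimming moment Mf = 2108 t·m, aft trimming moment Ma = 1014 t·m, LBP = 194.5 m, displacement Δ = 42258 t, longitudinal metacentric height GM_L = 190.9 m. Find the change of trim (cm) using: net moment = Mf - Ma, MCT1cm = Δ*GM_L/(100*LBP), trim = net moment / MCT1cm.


Formula: net trimming moment = Mf - Ma; MCT1cm = Δ*GM_L/(100*LBP); trim = net moment / MCT1cm
Step 1 — net trimming moment = 2108 - 1014 = 1094 t·m
Step 2 — MCT1cm = 42258 * 190.9 / (100 * 194.5) = 414.7585 t·m/cm
Step 3 — trim = 1094 / 414.7585 ≈ 2.6377 cm (5 s.f.)

2.6377 cm


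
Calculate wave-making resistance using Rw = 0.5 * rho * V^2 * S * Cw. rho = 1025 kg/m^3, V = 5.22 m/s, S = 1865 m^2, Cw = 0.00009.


Formula: Rw = 0.5 * rho * V^2 * S * Cw
Step 1 — V^2 = 5.22^2 = 27.2484
Step 2 — 0.5 * rho * V^2 = 0.5 * 1025 * 27.2484 = 13964.805
Step 3 — Rw = 13964.805 * 1865 * 0.00009 ≈ 2344.0 N (5 s.f.)

2344.0 N


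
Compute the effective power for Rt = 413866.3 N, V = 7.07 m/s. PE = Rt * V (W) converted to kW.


Formula: PE = Rt * V / 1000 (kW)
Step 1 — PE (W) = 413866.3 * 7.07 = 2926034.741 W
Step 2 — PE (kW) = 2926034.741 / 1000 ≈ 2926.0 kW (5 s.f.)

2926.0 kW


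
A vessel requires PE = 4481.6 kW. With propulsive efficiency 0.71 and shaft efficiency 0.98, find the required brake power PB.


Formula: PB = PE / (eta_D * eta_S)
Step 1 — combined efficiency = eta_D * eta_S = 0.71 * 0.98 = 0.6958
Step 2 — PB = 4481.6 / 0.6958 ≈ 6440.9 kW (5 s.f.)

6440.9 kW


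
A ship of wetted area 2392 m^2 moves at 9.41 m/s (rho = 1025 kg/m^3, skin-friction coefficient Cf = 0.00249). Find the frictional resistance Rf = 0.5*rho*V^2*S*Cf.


Formula: Rf = 0.5 * rho * V^2 * S * Cf
Step 1 — V^2 = 9.41^2 = 88.5481
Step 2 — 0.5 * rho * V^2 = 0.5 * 1025 * 88.5481 = 45380.90125
Step 3 — Rf = 45380.90125 * 2392 * 0.00249 ≈ 270290 N (5 s.f.)

270290 N


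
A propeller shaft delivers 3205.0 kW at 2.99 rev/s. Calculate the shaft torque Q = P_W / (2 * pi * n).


Formula: Q = P_W / (2 * pi * n)
Step 1 — P_W = 3205.0 kW * 1000 = 3205000.0 W
Step 2 — 2 * pi * n = 2 * pi * 2.99 = 18.786724
Step 3 — Q = 3205000.0 / 18.786724 ≈ 170600 N·m (5 s.f.)

170600 N·m


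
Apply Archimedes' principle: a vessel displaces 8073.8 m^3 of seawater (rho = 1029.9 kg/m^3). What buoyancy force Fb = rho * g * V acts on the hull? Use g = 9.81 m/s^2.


Formula: Fb = rho * g * V
Substituting: Fb = 1029.9 * 9.81 * 8073.8
Intermediate: 1029.9 * 9.81 = 10103.319
Result: Fb = 10103.319 * 8073.8 ≈ 81572000 N (5 s.f.)

81572000 N


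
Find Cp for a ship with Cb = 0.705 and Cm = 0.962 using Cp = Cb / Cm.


Formula: Cp = Cb / Cm
Substituting: Cp = 0.705 / 0.962
Result: Cp ≈ 0.73285 (5 s.f.)

0.73285


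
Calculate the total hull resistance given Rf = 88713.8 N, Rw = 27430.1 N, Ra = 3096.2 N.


Formula: Rt = Rf + Rw + Ra
Substituting: Rt = 88713.8 + 27430.1 + 3096.2
Result: Rt = 119240.1 N

119240.1 N


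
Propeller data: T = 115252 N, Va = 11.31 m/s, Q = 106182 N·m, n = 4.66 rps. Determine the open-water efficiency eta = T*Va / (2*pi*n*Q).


Formula: eta = T * Va / (2 * pi * n * Q)
Step 1 — numerator = T * Va = 115252 * 11.31 = 1303500.12
Step 2 — 2 * pi * n = 2 * pi * 4.66 = 29.279644
Step 3 — denominator = 29.279644 * 106182 = 3108971.16
Step 4 — eta = 1303500.12 / 3108971.16 ≈ 0.41927 (5 s.f.)

0.41927


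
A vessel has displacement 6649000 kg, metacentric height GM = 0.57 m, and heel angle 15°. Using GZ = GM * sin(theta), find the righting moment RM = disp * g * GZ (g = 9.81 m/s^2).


Formula: GZ = GM * sin(theta); RM = disp * g * GZ
Step 1 — GZ = 0.57 * sin(15°) = 0.57 * 0.258819 = 0.147527 m
Step 2 — RM = 6649000 * 9.81 * 0.147527 ≈ 9622700 N·m (5 s.f.)

9622700 N·m


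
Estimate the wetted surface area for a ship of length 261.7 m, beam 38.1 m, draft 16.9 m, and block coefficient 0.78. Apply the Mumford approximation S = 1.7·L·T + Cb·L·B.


Formula: S = 1.7*L*T + V/T with V = Cb*L*B*T, i.e. S = L * (1.7*T + Cb*B)
Step 1 — 1.7*T = 1.7 * 16.9 = 28.73 m
Step 2 — Cb*B = 0.78 * 38.1 = 29.718 m
Step 3 — 1.7*T + Cb*B = 28.73 + 29.718 = 58.448 m
Step 4 — S = 261.7 * 58.448 ≈ 15296 m^2 (5 s.f.)

15296 m^2


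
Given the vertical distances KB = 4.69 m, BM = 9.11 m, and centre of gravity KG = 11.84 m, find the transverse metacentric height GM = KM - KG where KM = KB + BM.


Formula: GM = KB + BM - KG
Step 1 — KM = KB + BM = 4.69 + 9.11 = 13.8 m
Step 2 — GM = KM - KG = 13.8 - 11.84 = 1.96 m

1.96 m


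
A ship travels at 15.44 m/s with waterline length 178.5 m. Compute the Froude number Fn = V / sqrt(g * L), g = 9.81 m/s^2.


Formula: Fn = V / sqrt(g * L)
Step 1 — g * L = 9.81 * 178.5 = 1751.085
Step 2 — sqrt(g * L) = sqrt(1751.085) = 41.845968
Step 3 — Fn = 15.44 / 41.845968 ≈ 0.36897 (5 s.f.)

0.36897


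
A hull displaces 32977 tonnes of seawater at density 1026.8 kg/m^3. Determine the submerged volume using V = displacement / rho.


Formula: V = mass / rho
Step 1 — convert tonnes to kg: 32977 t * 1000 = 32977000 kg
Step 2 — V = 32977000 / 1026.8 ≈ 32116 m^3 (5 s.f.)

32116 m^3


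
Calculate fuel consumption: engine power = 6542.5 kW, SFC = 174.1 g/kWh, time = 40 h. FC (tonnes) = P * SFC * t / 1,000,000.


Formula: FC (tonnes) = P * SFC * t / 1,000,000
Step 1 — P * SFC * t = 6542.5 * 174.1 * 40 = 45561970.0 g
Step 2 — FC (tonnes) = 45561970.0 / 1,000,000 ≈ 45.562 tonnes (5 s.f.)

45.562 tonnes


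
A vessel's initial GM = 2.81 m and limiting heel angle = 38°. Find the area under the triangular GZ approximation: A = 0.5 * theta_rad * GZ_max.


Formula: GZ_max = GM * sin(theta); Area = 0.5 * theta_rad * GZ_max
Step 1 — GZ_max = 2.81 * sin(38°) = 2.81 * 0.615661 = 1.730007 m
Step 2 — theta_rad = 38 * pi/180 = 0.663225 rad
Step 3 — Area = 0.5 * 0.663225 * 1.730007 ≈ 0.57369 m·rad (5 s.f.)

0.57369 m·rad


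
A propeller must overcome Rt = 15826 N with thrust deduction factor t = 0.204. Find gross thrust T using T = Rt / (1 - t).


Formula: T = Rt / (1 - t)
Step 1 — (1 - t) = 1 - 0.204 = 0.796
Step 2 — T = 15826 / 0.796 ≈ 19882 N (5 s.f.)

19882 N


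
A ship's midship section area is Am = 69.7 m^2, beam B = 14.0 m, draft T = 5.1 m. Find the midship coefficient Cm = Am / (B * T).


Formula: Cm = Am / (B * T)
Step 1 — B * T = 14.0 * 5.1 = 71.4 m^2
Step 2 — Cm = 69.7 / 71.4 ≈ 0.97619 (5 s.f.)

0.97619


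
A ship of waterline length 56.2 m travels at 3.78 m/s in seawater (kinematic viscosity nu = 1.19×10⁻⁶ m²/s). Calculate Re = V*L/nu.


Formula: Re = V * L / nu
Step 1 — V * L = 3.78 * 56.2 = 212.436 m^2/s
Step 2 — Re = 212.436 / 1.19e-6 = 1.79e+08

1.79e+08


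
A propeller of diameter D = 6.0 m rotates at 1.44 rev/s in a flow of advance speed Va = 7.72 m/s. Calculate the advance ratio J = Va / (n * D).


Formula: J = Va / (n * D)
Step 1 — n * D = 1.44 * 6.0 = 8.64
Step 2 — J = 7.72 / 8.64 ≈ 0.89352 (5 s.f.)

0.89352


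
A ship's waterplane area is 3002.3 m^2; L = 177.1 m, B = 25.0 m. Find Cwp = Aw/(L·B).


Formula: Cwp = Aw / (L * B)
Step 1 — L * B = 177.1 * 25.0 = 4427.5 m^2
Step 2 — Cwp = 3002.3 / 4427.5 ≈ 0.67810 (5 s.f.)

0.67810


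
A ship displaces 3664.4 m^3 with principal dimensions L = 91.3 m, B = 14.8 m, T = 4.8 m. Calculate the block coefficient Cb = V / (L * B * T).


Formula: Cb = V / (L * B * T)
Step 1 — L * B * T = 91.3 * 14.8 * 4.8 = 6485.952 m^3
Step 2 — Cb = 3664.4 / 6485.952 ≈ 0.56497 (5 s.f.)

0.56497


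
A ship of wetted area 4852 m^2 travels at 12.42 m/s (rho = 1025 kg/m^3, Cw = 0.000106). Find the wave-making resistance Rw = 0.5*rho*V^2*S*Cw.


Formula: Rw = 0.5 * rho * V^2 * S * Cw
Step 1 — V^2 = 12.42^2 = 154.2564
Step 2 — 0.5 * rho * V^2 = 0.5 * 1025 * 154.2564 = 79056.405
Step 3 — Rw = 79056.405 * 4852 * 0.000106 ≈ 40660 N (5 s.f.)

40660 N


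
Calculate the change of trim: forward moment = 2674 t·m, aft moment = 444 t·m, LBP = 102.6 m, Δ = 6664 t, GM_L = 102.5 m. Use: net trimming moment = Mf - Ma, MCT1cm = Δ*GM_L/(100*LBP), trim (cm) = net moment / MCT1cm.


Formula: net trimming moment = Mf - Ma; MCT1cm = Δ*GM_L/(100*LBP); trim = net moment / MCT1cm
Step 1 — net trimming moment = 2674 - 444 = 2230 t·m
Step 2 — MCT1cm = 6664 * 102.5 / (100 * 102.6) = 66.575 t·m/cm
Step 3 — trim = 2230 / 66.575 ≈ 33.496 cm (5 s.f.)

33.496 cm


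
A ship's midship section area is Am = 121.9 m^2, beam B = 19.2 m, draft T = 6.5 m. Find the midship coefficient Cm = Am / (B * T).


Formula: Cm = Am / (B * T)
Step 1 — B * T = 19.2 * 6.5 = 124.8 m^2
Step 2 — Cm = 121.9 / 124.8 ≈ 0.97676 (5 s.f.)

0.97676


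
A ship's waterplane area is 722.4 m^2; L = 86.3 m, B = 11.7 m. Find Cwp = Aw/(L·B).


Formula: Cwp = Aw / (L * B)
Step 1 — L * B = 86.3 * 11.7 = 1009.71 m^2
Step 2 — Cwp = 722.4 / 1009.71 ≈ 0.71545 (5 s.f.)

0.71545


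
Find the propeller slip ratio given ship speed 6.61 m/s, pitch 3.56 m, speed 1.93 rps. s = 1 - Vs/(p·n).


Formula: s = 1 - Vs / (p * n)
Step 1 — p * n = 3.56 * 1.93 = 6.8708
Step 2 — Vs / (p*n) = 6.61 / 6.8708 = 0.962042 (6 d.p.)
Step 3 — s = 1 - 0.962042 = 0.037958

0.037958


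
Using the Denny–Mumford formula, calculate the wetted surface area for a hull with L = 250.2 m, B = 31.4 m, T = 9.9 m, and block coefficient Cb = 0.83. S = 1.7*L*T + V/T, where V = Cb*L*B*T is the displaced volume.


Formula: S = 1.7*L*T + V/T with V = Cb*L*B*T, i.e. S = L * (1.7*T + Cb*B)
Step 1 — 1.7*T = 1.7 * 9.9 = 16.83 m
Step 2 — Cb*B = 0.83 * 31.4 = 26.062 m
Step 3 — 1.7*T + Cb*B = 16.83 + 26.062 = 42.892 m
Step 4 — S = 250.2 * 42.892 ≈ 10732 m^2 (5 s.f.)

10732 m^2


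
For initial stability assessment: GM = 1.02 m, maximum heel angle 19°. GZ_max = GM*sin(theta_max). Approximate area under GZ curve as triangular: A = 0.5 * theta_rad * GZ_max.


Formula: GZ_max = GM * sin(theta); Area = 0.5 * theta_rad * GZ_max
Step 1 — GZ_max = 1.02 * sin(19°) = 1.02 * 0.325568 = 0.332079 m
Step 2 — theta_rad = 19 * pi/180 = 0.331613 rad
Step 3 — Area = 0.5 * 0.331613 * 0.332079 ≈ 0.055061 m·rad (5 s.f.)

0.055061 m·rad


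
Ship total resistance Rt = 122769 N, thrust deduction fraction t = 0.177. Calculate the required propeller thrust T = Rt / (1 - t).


Formula: T = Rt / (1 - t)
Step 1 — (1 - t) = 1 - 0.177 = 0.823
Step 2 — T = 122769 / 0.823 ≈ 149170 N (5 s.f.)

149170 N


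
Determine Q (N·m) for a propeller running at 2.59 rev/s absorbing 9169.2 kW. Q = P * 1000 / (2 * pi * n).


Formula: Q = P_W / (2 * pi * n)
Step 1 — P_W = 9169.2 kW * 1000 = 9169200.0 W
Step 2 — 2 * pi * n = 2 * pi * 2.59 = 16.27345
Step 3 — Q = 9169200.0 / 16.27345 ≈ 563450 N·m (5 s.f.)

563450 N·m


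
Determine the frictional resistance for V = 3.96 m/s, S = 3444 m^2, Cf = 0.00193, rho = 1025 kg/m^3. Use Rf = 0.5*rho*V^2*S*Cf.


Formula: Rf = 0.5 * rho * V^2 * S * Cf
Step 1 — V^2 = 3.96^2 = 15.6816
Step 2 — 0.5 * rho * V^2 = 0.5 * 1025 * 15.6816 = 8036.82
Step 3 — Rf = 8036.82 * 3444 * 0.00193 ≈ 53420 N (5 s.f.)

53420 N


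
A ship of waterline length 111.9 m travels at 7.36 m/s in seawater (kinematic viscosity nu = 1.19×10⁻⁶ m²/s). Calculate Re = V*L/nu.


Formula: Re = V * L / nu
Step 1 — V * L = 7.36 * 111.9 = 823.584 m^2/s
Step 2 — Re = 823.584 / 1.19e-6 = 6.92e+08

6.92e+08


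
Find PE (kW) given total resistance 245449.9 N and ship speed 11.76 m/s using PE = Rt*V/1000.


Formula: PE = Rt * V / 1000 (kW)
Step 1 — PE (W) = 245449.9 * 11.76 = 2886490.824 W
Step 2 — PE (kW) = 2886490.824 / 1000 ≈ 2886.5 kW (5 s.f.)

2886.5 kW


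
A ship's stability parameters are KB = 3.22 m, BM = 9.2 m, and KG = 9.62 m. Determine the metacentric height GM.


Formula: GM = KB + BM - KG
Step 1 — KM = KB + BM = 3.22 + 9.2 = 12.42 m
Step 2 — GM = KM - KG = 12.42 - 9.62 = 2.8 m

2.8 m


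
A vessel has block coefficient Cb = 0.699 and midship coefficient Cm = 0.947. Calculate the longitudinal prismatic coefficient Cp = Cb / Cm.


Formula: Cp = Cb / Cm
Substituting: Cp = 0.699 / 0.947
Result: Cp ≈ 0.73812 (5 s.f.)

0.73812


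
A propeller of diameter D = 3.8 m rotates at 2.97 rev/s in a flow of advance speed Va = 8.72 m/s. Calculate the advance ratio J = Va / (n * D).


Formula: J = Va / (n * D)
Step 1 — n * D = 2.97 * 3.8 = 11.286
Step 2 — J = 8.72 / 11.286 ≈ 0.77264 (5 s.f.)

0.77264


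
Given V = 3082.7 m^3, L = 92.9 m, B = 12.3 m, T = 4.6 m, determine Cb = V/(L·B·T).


Formula: Cb = V / (L * B * T)
Step 1 — L * B * T = 92.9 * 12.3 * 4.6 = 5256.282 m^3
Step 2 — Cb = 3082.7 / 5256.282 ≈ 0.58648 (5 s.f.)

0.58648


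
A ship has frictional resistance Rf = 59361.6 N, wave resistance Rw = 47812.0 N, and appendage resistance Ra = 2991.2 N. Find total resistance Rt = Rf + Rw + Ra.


Formula: Rt = Rf + Rw + Ra
Substituting: Rt = 59361.6 + 47812.0 + 2991.2
Result: Rt = 110164.8 N

110164.8 N


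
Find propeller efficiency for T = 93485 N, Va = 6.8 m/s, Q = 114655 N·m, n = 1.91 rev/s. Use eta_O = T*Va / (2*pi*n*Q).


Formula: eta = T * Va / (2 * pi * n * Q)
Step 1 — numerator = T * Va = 93485 * 6.8 = 635698.0
Step 2 — 2 * pi * n = 2 * pi * 1.91 = 12.000884
Step 3 — denominator = 12.000884 * 114655 = 1375961.36
Step 4 — eta = 635698.0 / 1375961.36 ≈ 0.46200 (5 s.f.)

0.46200


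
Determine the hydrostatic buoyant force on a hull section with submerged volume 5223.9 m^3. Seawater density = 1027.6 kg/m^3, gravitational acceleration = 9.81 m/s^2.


Formula: Fb = rho * g * V
Substituting: Fb = 1027.6 * 9.81 * 5223.9
Intermediate: 1027.6 * 9.81 = 10080.756
Result: Fb = 10080.756 * 5223.9 ≈ 52661000 N (5 s.f.)

52661000 N


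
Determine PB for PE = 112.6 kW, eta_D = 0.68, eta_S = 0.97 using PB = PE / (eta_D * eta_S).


Formula: PB = PE / (eta_D * eta_S)
Step 1 — combined efficiency = eta_D * eta_S = 0.68 * 0.97 = 0.6596
Step 2 — PB = 112.6 / 0.6596 ≈ 170.71 kW (5 s.f.)

170.71 kW


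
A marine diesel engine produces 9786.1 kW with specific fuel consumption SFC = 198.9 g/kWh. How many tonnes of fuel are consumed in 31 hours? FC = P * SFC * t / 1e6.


Formula: FC (tonnes) = P * SFC * t / 1,000,000
Step 1 — P * SFC * t = 9786.1 * 198.9 * 31 = 60340113.99 g
Step 2 — FC (tonnes) = 60340113.99 / 1,000,000 ≈ 60.340 tonnes (5 s.f.)

60.340 tonnes


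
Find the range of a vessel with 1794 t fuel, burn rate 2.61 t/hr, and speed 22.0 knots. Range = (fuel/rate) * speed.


Formula: endurance = fuel / rate; range = endurance * speed
Step 1 — endurance = 1794 / 2.61 = 687.3563 hours
Step 2 — range = 687.3563 * 22.0 ≈ 15122 nautical miles (5 s.f.)

15122 NM


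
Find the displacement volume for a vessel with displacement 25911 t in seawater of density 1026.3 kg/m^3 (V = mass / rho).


Formula: V = mass / rho
Step 1 — convert tonnes to kg: 25911 t * 1000 = 25911000 kg
Step 2 — V = 25911000 / 1026.3 ≈ 25247 m^3 (5 s.f.)

25247 m^3


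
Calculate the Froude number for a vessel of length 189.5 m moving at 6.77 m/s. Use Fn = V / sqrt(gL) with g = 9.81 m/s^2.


Formula: Fn = V / sqrt(g * L)
Step 1 — g * L = 9.81 * 189.5 = 1858.995
Step 2 — sqrt(g * L) = sqrt(1858.995) = 43.116064
Step 3 — Fn = 6.77 / 43.116064 ≈ 0.15702 (5 s.f.)

0.15702


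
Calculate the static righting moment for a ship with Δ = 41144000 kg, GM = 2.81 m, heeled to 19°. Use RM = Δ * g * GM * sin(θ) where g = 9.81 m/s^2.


Formula: GZ = GM * sin(theta); RM = disp * g * GZ
Step 1 — GZ = 2.81 * sin(19°) = 2.81 * 0.325568 = 0.914846 m
Step 2 — RM = 41144000 * 9.81 * 0.914846 ≈ 369250000 N·m (5 s.f.)

369250000 N·m


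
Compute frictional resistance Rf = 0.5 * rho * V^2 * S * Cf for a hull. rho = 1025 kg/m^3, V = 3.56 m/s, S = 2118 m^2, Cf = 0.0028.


Formula: Rf = 0.5 * rho * V^2 * S * Cf
Step 1 — V^2 = 3.56^2 = 12.6736
Step 2 — 0.5 * rho * V^2 = 0.5 * 1025 * 12.6736 = 6495.22
Step 3 — Rf = 6495.22 * 2118 * 0.0028 ≈ 38519 N (5 s.f.)

38519 N


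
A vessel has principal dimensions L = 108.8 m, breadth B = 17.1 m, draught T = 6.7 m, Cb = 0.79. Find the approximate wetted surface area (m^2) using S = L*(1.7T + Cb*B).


Formula: S = 1.7*L*T + V/T with V = Cb*L*B*T, i.e. S = L * (1.7*T + Cb*B)
Step 1 — 1.7*T = 1.7 * 6.7 = 11.39 m
Step 2 — Cb*B = 0.79 * 17.1 = 13.509 m
Step 3 — 1.7*T + Cb*B = 11.39 + 13.509 = 24.899 m
Step 4 — S = 108.8 * 24.899 ≈ 2709.0 m^2 (5 s.f.)

2709.0 m^2


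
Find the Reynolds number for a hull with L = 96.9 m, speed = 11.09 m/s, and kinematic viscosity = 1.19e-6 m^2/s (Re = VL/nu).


Formula: Re = V * L / nu
Step 1 — V * L = 11.09 * 96.9 = 1074.621 m^2/s
Step 2 — Re = 1074.621 / 1.19e-6 = 9.03e+08

9.03e+08


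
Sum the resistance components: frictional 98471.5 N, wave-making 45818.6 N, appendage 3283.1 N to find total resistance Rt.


Formula: Rt = Rf + Rw + Ra
Substituting: Rt = 98471.5 + 45818.6 + 3283.1
Result: Rt = 147573.2 N

147573.2 N


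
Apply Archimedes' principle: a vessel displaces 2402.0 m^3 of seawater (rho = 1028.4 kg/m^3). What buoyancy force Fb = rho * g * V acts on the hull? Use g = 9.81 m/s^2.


Formula: Fb = rho * g * V
Substituting: Fb = 1028.4 * 9.81 * 2402.0
Intermediate: 1028.4 * 9.81 = 10088.604
Result: Fb = 10088.604 * 2402.0 ≈ 24233000 N (5 s.f.)

24233000 N


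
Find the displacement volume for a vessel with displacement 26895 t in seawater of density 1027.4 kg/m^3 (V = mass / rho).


Formula: V = mass / rho
Step 1 — convert tonnes to kg: 26895 t * 1000 = 26895000 kg
Step 2 — V = 26895000 / 1027.4 ≈ 26178 m^3 (5 s.f.)

26178 m^3


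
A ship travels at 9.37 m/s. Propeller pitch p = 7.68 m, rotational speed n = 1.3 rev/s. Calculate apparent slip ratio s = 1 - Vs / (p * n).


Formula: s = 1 - Vs / (p * n)
Step 1 — p * n = 7.68 * 1.3 = 9.984
Step 2 — Vs / (p*n) = 9.37 / 9.984 = 0.938502 (6 d.p.)
Step 3 — s = 1 - 0.938502 = 0.061498

0.061498


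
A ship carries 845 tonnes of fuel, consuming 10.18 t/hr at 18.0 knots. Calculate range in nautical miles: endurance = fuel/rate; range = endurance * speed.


Formula: endurance = fuel / rate; range = endurance * speed
Step 1 — endurance = 845 / 10.18 = 83.0059 hours
Step 2 — range = 83.0059 * 18.0 ≈ 1494.1 nautical miles (5 s.f.)

1494.1 NM


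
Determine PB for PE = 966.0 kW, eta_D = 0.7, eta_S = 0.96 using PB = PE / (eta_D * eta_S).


Formula: PB = PE / (eta_D * eta_S)
Step 1 — combined efficiency = eta_D * eta_S = 0.7 * 0.96 = 0.672
Step 2 — PB = 966.0 / 0.672 ≈ 1437.5 kW (5 s.f.)

1437.5 kW


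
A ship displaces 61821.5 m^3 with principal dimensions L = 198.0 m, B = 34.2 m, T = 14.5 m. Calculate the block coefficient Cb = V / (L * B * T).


Formula: Cb = V / (L * B * T)
Step 1 — L * B * T = 198.0 * 34.2 * 14.5 = 98188.2 m^3
Step 2 — Cb = 61821.5 / 98188.2 ≈ 0.62962 (5 s.f.)

0.62962


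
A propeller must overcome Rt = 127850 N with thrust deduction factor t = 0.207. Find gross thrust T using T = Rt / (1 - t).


Formula: T = Rt / (1 - t)
Step 1 — (1 - t) = 1 - 0.207 = 0.793
Step 2 — T = 127850 / 0.793 ≈ 161220 N (5 s.f.)

161220 N


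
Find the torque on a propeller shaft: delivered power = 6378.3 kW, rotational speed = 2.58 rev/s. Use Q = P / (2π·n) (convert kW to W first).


Formula: Q = P_W / (2 * pi * n)
Step 1 — P_W = 6378.3 kW * 1000 = 6378300.0 W
Step 2 — 2 * pi * n = 2 * pi * 2.58 = 16.210618
Step 3 — Q = 6378300.0 / 16.210618 ≈ 393460 N·m (5 s.f.)

393460 N·m


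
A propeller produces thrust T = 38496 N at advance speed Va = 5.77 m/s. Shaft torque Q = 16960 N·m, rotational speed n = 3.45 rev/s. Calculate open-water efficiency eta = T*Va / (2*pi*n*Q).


Formula: eta = T * Va / (2 * pi * n * Q)
Step 1 — numerator = T * Va = 38496 * 5.77 = 222121.92
Step 2 — 2 * pi * n = 2 * pi * 3.45 = 21.676989
Step 3 — denominator = 21.676989 * 16960 = 367641.73
Step 4 — eta = 222121.92 / 367641.73 ≈ 0.60418 (5 s.f.)

0.60418


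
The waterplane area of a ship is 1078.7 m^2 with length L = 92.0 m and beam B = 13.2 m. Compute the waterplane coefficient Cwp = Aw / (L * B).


Formula: Cwp = Aw / (L * B)
Step 1 — L * B = 92.0 * 13.2 = 1214.4 m^2
Step 2 — Cwp = 1078.7 / 1214.4 ≈ 0.88826 (5 s.f.)

0.88826


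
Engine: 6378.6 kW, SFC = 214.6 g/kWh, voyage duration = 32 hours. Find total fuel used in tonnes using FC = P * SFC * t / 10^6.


Formula: FC (tonnes) = P * SFC * t / 1,000,000
Step 1 — P * SFC * t = 6378.6 * 214.6 * 32 = 43803121.92 g
Step 2 — FC (tonnes) = 43803121.92 / 1,000,000 ≈ 43.803 tonnes (5 s.f.)

43.803 tonnes


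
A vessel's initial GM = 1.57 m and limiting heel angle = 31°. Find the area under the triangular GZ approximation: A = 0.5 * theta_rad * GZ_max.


Formula: GZ_max = GM * sin(theta); Area = 0.5 * theta_rad * GZ_max
Step 1 — GZ_max = 1.57 * sin(31°) = 1.57 * 0.515038 = 0.80861 m
Step 2 — theta_rad = 31 * pi/180 = 0.541052 rad
Step 3 — Area = 0.5 * 0.541052 * 0.80861 ≈ 0.21875 m·rad (5 s.f.)

0.21875 m·rad


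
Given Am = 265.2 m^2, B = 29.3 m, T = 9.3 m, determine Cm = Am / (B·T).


Formula: Cm = Am / (B * T)
Step 1 — B * T = 29.3 * 9.3 = 272.49 m^2
Step 2 — Cm = 265.2 / 272.49 ≈ 0.97325 (5 s.f.)

0.97325


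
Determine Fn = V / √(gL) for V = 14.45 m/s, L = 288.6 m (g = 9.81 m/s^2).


Formula: Fn = V / sqrt(g * L)
Step 1 — g * L = 9.81 * 288.6 = 2831.166
Step 2 — sqrt(g * L) = sqrt(2831.166) = 53.208702
Step 3 — Fn = 14.45 / 53.208702 ≈ 0.27157 (5 s.f.)

0.27157


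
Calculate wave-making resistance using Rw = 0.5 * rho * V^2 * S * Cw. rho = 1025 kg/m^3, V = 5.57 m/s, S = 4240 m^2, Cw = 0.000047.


Formula: Rw = 0.5 * rho * V^2 * S * Cw
Step 1 — V^2 = 5.57^2 = 31.0249
Step 2 — 0.5 * rho * V^2 = 0.5 * 1025 * 31.0249 = 15900.26125
Step 3 — Rw = 15900.26125 * 4240 * 0.000047 ≈ 3168.6 N (5 s.f.)

3168.6 N


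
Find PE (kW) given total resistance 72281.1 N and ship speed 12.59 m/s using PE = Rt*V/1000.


Formula: PE = Rt * V / 1000 (kW)
Step 1 — PE (W) = 72281.1 * 12.59 = 910019.049 W
Step 2 — PE (kW) = 910019.049 / 1000 ≈ 910.02 kW (5 s.f.)

910.02 kW


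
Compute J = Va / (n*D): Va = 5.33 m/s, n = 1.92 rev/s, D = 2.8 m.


Formula: J = Va / (n * D)
Step 1 — n * D = 1.92 * 2.8 = 5.376
Step 2 — J = 5.33 / 5.376 ≈ 0.99144 (5 s.f.)

0.99144


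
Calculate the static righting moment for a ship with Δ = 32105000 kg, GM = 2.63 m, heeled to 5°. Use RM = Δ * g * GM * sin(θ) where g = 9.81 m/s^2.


Formula: GZ = GM * sin(theta); RM = disp * g * GZ
Step 1 — GZ = 2.63 * sin(5°) = 2.63 * 0.087156 = 0.22922 m
Step 2 — RM = 32105000 * 9.81 * 0.22922 ≈ 72193000 N·m (5 s.f.)

72193000 N·m


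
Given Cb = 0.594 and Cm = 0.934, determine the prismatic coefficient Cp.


Formula: Cp = Cb / Cm
Substituting: Cp = 0.594 / 0.934
Result: Cp ≈ 0.63597 (5 s.f.)

0.63597


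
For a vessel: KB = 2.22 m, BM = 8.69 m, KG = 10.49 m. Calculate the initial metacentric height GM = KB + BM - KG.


Formula: GM = KB + BM - KG
Step 1 — KM = KB + BM = 2.22 + 8.69 = 10.91 m
Step 2 — GM = KM - KG = 10.91 - 10.49 = 0.42 m

0.42 m


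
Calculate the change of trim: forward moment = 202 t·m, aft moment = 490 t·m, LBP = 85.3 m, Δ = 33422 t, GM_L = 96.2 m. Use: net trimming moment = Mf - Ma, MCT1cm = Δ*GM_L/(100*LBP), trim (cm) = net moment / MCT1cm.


Formula: net trimming moment = Mf - Ma; MCT1cm = Δ*GM_L/(100*LBP); trim = net moment / MCT1cm
Step 1 — net trimming moment = 202 - 490 = -288 t·m
Step 2 — MCT1cm = 33422 * 96.2 / (100 * 85.3) = 376.9281 t·m/cm
Step 3 — trim = -288 / 376.9281 ≈ -0.76407 cm (5 s.f.)

-0.76407 cm


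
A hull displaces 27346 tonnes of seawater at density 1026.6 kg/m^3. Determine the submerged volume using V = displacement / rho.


Formula: V = mass / rho
Step 1 — convert tonnes to kg: 27346 t * 1000 = 27346000 kg
Step 2 — V = 27346000 / 1026.6 ≈ 26637 m^3 (5 s.f.)

26637 m^3


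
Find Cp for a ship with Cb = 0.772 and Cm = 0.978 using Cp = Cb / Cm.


Formula: Cp = Cb / Cm
Substituting: Cp = 0.772 / 0.978
Result: Cp ≈ 0.78937 (5 s.f.)

0.78937


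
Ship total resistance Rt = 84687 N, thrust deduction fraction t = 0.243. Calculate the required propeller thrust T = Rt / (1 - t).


Formula: T = Rt / (1 - t)
Step 1 — (1 - t) = 1 - 0.243 = 0.757
Step 2 — T = 84687 / 0.757 ≈ 111870 N (5 s.f.)

111870 N


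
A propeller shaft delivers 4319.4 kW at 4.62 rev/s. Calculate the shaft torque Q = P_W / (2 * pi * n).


Formula: Q = P_W / (2 * pi * n)
Step 1 — P_W = 4319.4 kW * 1000 = 4319400.0 W
Step 2 — 2 * pi * n = 2 * pi * 4.62 = 29.028316
Step 3 — Q = 4319400.0 / 29.028316 ≈ 148800 N·m (5 s.f.)

148800 N·m


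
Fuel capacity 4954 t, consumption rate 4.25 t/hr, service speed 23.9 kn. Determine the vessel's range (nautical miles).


Formula: endurance = fuel / rate; range = endurance * speed
Step 1 — endurance = 4954 / 4.25 = 1165.6471 hours
Step 2 — range = 1165.6471 * 23.9 ≈ 27859 nautical miles (5 s.f.)

27859 NM


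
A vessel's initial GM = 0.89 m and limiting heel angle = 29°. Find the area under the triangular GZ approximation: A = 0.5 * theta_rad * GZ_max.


Formula: GZ_max = GM * sin(theta); Area = 0.5 * theta_rad * GZ_max
Step 1 — GZ_max = 0.89 * sin(29°) = 0.89 * 0.48481 = 0.431481 m
Step 2 — theta_rad = 29 * pi/180 = 0.506145 rad
Step 3 — Area = 0.5 * 0.506145 * 0.431481 ≈ 0.10920 m·rad (5 s.f.)

0.10920 m·rad


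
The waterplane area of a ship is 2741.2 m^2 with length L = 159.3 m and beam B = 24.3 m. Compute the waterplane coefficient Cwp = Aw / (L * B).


Formula: Cwp = Aw / (L * B)
Step 1 — L * B = 159.3 * 24.3 = 3870.99 m^2
Step 2 — Cwp = 2741.2 / 3870.99 ≈ 0.70814 (5 s.f.)

0.70814


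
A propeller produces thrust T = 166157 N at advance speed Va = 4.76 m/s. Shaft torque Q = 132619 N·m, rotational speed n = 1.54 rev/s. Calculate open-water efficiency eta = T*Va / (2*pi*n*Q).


Formula: eta = T * Va / (2 * pi * n * Q)
Step 1 — numerator = T * Va = 166157 * 4.76 = 790907.32
Step 2 — 2 * pi * n = 2 * pi * 1.54 = 9.676105
Step 3 — denominator = 9.676105 * 132619 = 1283235.37
Step 4 — eta = 790907.32 / 1283235.37 ≈ 0.61634 (5 s.f.)

0.61634


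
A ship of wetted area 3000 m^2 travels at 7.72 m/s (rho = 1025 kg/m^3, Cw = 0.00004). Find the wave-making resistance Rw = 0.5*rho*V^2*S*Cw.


Formula: Rw = 0.5 * rho * V^2 * S * Cw
Step 1 — V^2 = 7.72^2 = 59.5984
Step 2 — 0.5 * rho * V^2 = 0.5 * 1025 * 59.5984 = 30544.18
Step 3 — Rw = 30544.18 * 3000 * 0.00004 ≈ 3665.3 N (5 s.f.)

3665.3 N


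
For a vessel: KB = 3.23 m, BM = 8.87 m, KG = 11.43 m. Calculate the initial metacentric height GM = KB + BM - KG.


Formula: GM = KB + BM - KG
Step 1 — KM = KB + BM = 3.23 + 8.87 = 12.1 m
Step 2 — GM = KM - KG = 12.1 - 11.43 = 0.67 m

0.67 m


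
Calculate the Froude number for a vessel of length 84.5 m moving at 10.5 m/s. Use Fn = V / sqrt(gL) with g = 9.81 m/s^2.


Formula: Fn = V / sqrt(g * L)
Step 1 — g * L = 9.81 * 84.5 = 828.945
Step 2 — sqrt(g * L) = sqrt(828.945) = 28.791405
Step 3 — Fn = 10.5 / 28.791405 ≈ 0.36469 (5 s.f.)

0.36469


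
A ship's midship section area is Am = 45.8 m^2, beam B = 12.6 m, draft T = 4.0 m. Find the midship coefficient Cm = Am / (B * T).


Formula: Cm = Am / (B * T)
Step 1 — B * T = 12.6 * 4.0 = 50.4 m^2
Step 2 — Cm = 45.8 / 50.4 ≈ 0.90873 (5 s.f.)

0.90873


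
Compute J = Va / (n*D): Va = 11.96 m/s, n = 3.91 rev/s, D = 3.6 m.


Formula: J = Va / (n * D)
Step 1 — n * D = 3.91 * 3.6 = 14.076
Step 2 — J = 11.96 / 14.076 ≈ 0.84967 (5 s.f.)

0.84967


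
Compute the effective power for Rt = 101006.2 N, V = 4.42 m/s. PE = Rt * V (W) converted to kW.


Formula: PE = Rt * V / 1000 (kW)
Step 1 — PE (W) = 101006.2 * 4.42 = 446447.404 W
Step 2 — PE (kW) = 446447.404 / 1000 ≈ 446.45 kW (5 s.f.)

446.45 kW


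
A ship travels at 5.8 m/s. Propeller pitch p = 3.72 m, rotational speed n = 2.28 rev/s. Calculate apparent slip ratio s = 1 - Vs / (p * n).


Formula: s = 1 - Vs / (p * n)
Step 1 — p * n = 3.72 * 2.28 = 8.4816
Step 2 — Vs / (p*n) = 5.8 / 8.4816 = 0.683833 (6 d.p.)
Step 3 — s = 1 - 0.683833 = 0.316167

0.316167


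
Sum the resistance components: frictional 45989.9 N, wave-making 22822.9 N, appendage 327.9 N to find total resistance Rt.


Formula: Rt = Rf + Rw + Ra
Substituting: Rt = 45989.9 + 22822.9 + 327.9
Result: Rt = 69140.7 N

69140.7 N


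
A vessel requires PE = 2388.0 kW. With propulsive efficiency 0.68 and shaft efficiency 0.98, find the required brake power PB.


Formula: PB = PE / (eta_D * eta_S)
Step 1 — combined efficiency = eta_D * eta_S = 0.68 * 0.98 = 0.6664
Step 2 — PB = 2388.0 / 0.6664 ≈ 3583.4 kW (5 s.f.)

3583.4 kW


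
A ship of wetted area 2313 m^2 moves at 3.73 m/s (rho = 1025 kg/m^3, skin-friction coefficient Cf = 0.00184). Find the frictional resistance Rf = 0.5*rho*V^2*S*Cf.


Formula: Rf = 0.5 * rho * V^2 * S * Cf
Step 1 — V^2 = 3.73^2 = 13.9129
Step 2 — 0.5 * rho * V^2 = 0.5 * 1025 * 13.9129 = 7130.36125
Step 3 — Rf = 7130.36125 * 2313 * 0.00184 ≈ 30346 N (5 s.f.)

30346 N


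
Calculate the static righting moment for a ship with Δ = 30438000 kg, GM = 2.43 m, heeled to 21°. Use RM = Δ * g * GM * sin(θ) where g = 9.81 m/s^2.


Formula: GZ = GM * sin(theta); RM = disp * g * GZ
Step 1 — GZ = 2.43 * sin(21°) = 2.43 * 0.358368 = 0.870834 m
Step 2 — RM = 30438000 * 9.81 * 0.870834 ≈ 260030000 N·m (5 s.f.)

260030000 N·m


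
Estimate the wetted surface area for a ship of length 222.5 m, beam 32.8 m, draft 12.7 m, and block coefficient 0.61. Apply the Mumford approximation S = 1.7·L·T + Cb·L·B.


Formula: S = 1.7*L*T + V/T with V = Cb*L*B*T, i.e. S = L * (1.7*T + Cb*B)
Step 1 — 1.7*T = 1.7 * 12.7 = 21.59 m
Step 2 — Cb*B = 0.61 * 32.8 = 20.008 m
Step 3 — 1.7*T + Cb*B = 21.59 + 20.008 = 41.598 m
Step 4 — S = 222.5 * 41.598 ≈ 9255.6 m^2 (5 s.f.)

9255.6 m^2


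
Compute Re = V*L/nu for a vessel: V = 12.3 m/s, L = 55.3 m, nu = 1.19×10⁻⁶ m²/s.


Formula: Re = V * L / nu
Step 1 — V * L = 12.3 * 55.3 = 680.19 m^2/s
Step 2 — Re = 680.19 / 1.19e-6 = 5.72e+08

5.72e+08


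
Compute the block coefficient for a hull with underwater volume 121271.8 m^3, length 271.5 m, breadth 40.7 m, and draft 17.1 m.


Formula: Cb = V / (L * B * T)
Step 1 — L * B * T = 271.5 * 40.7 * 17.1 = 188955.855 m^3
Step 2 — Cb = 121271.8 / 188955.855 ≈ 0.64180 (5 s.f.)

0.64180


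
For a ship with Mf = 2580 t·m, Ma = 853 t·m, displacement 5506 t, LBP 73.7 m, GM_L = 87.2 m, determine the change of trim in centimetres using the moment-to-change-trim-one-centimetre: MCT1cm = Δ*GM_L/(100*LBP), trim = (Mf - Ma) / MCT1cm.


Formula: net trimming moment = Mf - Ma; MCT1cm = Δ*GM_L/(100*LBP); trim = net moment / MCT1cm
Step 1 — net trimming moment = 2580 - 853 = 1727 t·m
Step 2 — MCT1cm = 5506 * 87.2 / (100 * 73.7) = 65.1456 t·m/cm
Step 3 — trim = 1727 / 65.1456 ≈ 26.510 cm (5 s.f.)

26.510 cm


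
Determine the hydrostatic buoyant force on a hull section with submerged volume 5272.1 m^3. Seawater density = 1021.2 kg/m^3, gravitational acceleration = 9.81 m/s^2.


Formula: Fb = rho * g * V
Substituting: Fb = 1021.2 * 9.81 * 5272.1
Intermediate: 1021.2 * 9.81 = 10017.972
Result: Fb = 10017.972 * 5272.1 ≈ 52816000 N (5 s.f.)

52816000 N


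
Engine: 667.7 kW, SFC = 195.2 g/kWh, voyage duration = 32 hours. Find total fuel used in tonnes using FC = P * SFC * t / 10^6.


Formula: FC (tonnes) = P * SFC * t / 1,000,000
Step 1 — P * SFC * t = 667.7 * 195.2 * 32 = 4170721.28 g
Step 2 — FC (tonnes) = 4170721.28 / 1,000,000 ≈ 4.1707 tonnes (5 s.f.)

4.1707 tonnes


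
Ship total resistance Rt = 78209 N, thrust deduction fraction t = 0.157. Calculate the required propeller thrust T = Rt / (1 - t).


Formula: T = Rt / (1 - t)
Step 1 — (1 - t) = 1 - 0.157 = 0.843
Step 2 — T = 78209 / 0.843 ≈ 92775 N (5 s.f.)

92775 N


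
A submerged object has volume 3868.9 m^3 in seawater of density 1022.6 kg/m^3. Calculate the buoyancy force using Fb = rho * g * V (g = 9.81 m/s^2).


Formula: Fb = rho * g * V
Substituting: Fb = 1022.6 * 9.81 * 3868.9
Intermediate: 1022.6 * 9.81 = 10031.706
Result: Fb = 10031.706 * 3868.9 ≈ 38812000 N (5 s.f.)

38812000 N


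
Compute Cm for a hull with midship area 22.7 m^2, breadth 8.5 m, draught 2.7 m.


Formula: Cm = Am / (B * T)
Step 1 — B * T = 8.5 * 2.7 = 22.95 m^2
Step 2 — Cm = 22.7 / 22.95 ≈ 0.98911 (5 s.f.)

0.98911


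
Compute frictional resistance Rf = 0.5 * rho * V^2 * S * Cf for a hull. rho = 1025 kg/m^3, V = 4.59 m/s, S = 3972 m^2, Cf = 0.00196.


Formula: Rf = 0.5 * rho * V^2 * S * Cf
Step 1 — V^2 = 4.59^2 = 21.0681
Step 2 — 0.5 * rho * V^2 = 0.5 * 1025 * 21.0681 = 10797.40125
Step 3 — Rf = 10797.40125 * 3972 * 0.00196 ≈ 84059 N (5 s.f.)

84059 N


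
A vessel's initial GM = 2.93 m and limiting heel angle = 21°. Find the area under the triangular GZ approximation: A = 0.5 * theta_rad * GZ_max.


Formula: GZ_max = GM * sin(theta); Area = 0.5 * theta_rad * GZ_max
Step 1 — GZ_max = 2.93 * sin(21°) = 2.93 * 0.358368 = 1.050018 m
Step 2 — theta_rad = 21 * pi/180 = 0.366519 rad
Step 3 — Area = 0.5 * 0.366519 * 1.050018 ≈ 0.19243 m·rad (5 s.f.)

0.19243 m·rad


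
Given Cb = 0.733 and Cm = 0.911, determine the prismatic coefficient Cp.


Formula: Cp = Cb / Cm
Substituting: Cp = 0.733 / 0.911
Result: Cp ≈ 0.80461 (5 s.f.)

0.80461


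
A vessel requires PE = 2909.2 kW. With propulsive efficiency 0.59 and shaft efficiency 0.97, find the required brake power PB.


Formula: PB = PE / (eta_D * eta_S)
Step 1 — combined efficiency = eta_D * eta_S = 0.59 * 0.97 = 0.5723
Step 2 — PB = 2909.2 / 0.5723 ≈ 5083.3 kW (5 s.f.)

5083.3 kW


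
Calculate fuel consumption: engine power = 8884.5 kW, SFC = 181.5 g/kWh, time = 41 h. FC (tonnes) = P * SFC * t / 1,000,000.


Formula: FC (tonnes) = P * SFC * t / 1,000,000
Step 1 — P * SFC * t = 8884.5 * 181.5 * 41 = 66114006.75 g
Step 2 — FC (tonnes) = 66114006.75 / 1,000,000 ≈ 66.114 tonnes (5 s.f.)

66.114 tonnes


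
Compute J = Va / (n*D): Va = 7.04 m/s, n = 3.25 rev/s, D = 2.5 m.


Formula: J = Va / (n * D)
Step 1 — n * D = 3.25 * 2.5 = 8.125
Step 2 — J = 7.04 / 8.125 ≈ 0.86646 (5 s.f.)

0.86646


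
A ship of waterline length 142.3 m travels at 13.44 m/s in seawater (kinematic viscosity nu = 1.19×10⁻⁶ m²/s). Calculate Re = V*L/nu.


Formula: Re = V * L / nu
Step 1 — V * L = 13.44 * 142.3 = 1912.512 m^2/s
Step 2 — Re = 1912.512 / 1.19e-6 = 1.61e+09

1.61e+09


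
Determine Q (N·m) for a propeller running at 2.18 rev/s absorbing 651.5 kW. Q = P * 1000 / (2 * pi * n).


Formula: Q = P_W / (2 * pi * n)
Step 1 — P_W = 651.5 kW * 1000 = 651500.0 W
Step 2 — 2 * pi * n = 2 * pi * 2.18 = 13.697344
Step 3 — Q = 651500.0 / 13.697344 ≈ 47564 N·m (5 s.f.)

47564 N·m


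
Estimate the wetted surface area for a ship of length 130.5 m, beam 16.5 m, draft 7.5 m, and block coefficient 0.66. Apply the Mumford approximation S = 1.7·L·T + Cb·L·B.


Formula: S = 1.7*L*T + V/T with V = Cb*L*B*T, i.e. S = L * (1.7*T + Cb*B)
Step 1 — 1.7*T = 1.7 * 7.5 = 12.75 m
Step 2 — Cb*B = 0.66 * 16.5 = 10.89 m
Step 3 — 1.7*T + Cb*B = 12.75 + 10.89 = 23.64 m
Step 4 — S = 130.5 * 23.64 ≈ 3085.0 m^2 (5 s.f.)

3085.0 m^2


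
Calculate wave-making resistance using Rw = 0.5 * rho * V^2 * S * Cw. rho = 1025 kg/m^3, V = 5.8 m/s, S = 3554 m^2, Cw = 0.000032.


Formula: Rw = 0.5 * rho * V^2 * S * Cw
Step 1 — V^2 = 5.8^2 = 33.64
Step 2 — 0.5 * rho * V^2 = 0.5 * 1025 * 33.64 = 17240.5
Step 3 — Rw = 17240.5 * 3554 * 0.000032 ≈ 1960.7 N (5 s.f.)

1960.7 N


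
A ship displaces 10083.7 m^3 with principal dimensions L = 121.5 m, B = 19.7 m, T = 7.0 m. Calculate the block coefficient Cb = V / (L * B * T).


Formula: Cb = V / (L * B * T)
Step 1 — L * B * T = 121.5 * 19.7 * 7.0 = 16754.85 m^3
Step 2 — Cb = 10083.7 / 16754.85 ≈ 0.60184 (5 s.f.)

0.60184


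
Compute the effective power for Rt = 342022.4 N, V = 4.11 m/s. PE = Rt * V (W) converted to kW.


Formula: PE = Rt * V / 1000 (kW)
Step 1 — PE (W) = 342022.4 * 4.11 = 1405712.064 W
Step 2 — PE (kW) = 1405712.064 / 1000 ≈ 1405.7 kW (5 s.f.)

1405.7 kW


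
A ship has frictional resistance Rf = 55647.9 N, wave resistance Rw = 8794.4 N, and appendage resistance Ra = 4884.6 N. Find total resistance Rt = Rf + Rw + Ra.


Formula: Rt = Rf + Rw + Ra
Substituting: Rt = 55647.9 + 8794.4 + 4884.6
Result: Rt = 69326.9 N

69326.9 N


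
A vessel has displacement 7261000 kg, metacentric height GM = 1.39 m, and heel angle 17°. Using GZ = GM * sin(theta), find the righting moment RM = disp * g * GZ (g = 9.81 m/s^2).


Formula: GZ = GM * sin(theta); RM = disp * g * GZ
Step 1 — GZ = 1.39 * sin(17°) = 1.39 * 0.292372 = 0.406397 m
Step 2 — RM = 7261000 * 9.81 * 0.406397 ≈ 28948000 N·m (5 s.f.)

28948000 N·m


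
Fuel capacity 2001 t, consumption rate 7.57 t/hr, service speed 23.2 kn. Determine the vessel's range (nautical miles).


Formula: endurance = fuel / rate; range = endurance * speed
Step 1 — endurance = 2001 / 7.57 = 264.3329 hours
Step 2 — range = 264.3329 * 23.2 ≈ 6132.5 nautical miles (5 s.f.)

6132.5 NM


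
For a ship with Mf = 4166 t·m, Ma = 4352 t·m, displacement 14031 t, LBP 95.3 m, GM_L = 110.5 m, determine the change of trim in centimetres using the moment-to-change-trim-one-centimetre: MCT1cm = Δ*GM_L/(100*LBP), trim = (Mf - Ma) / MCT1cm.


Formula: net trimming moment = Mf - Ma; MCT1cm = Δ*GM_L/(100*LBP); trim = net moment / MCT1cm
Step 1 — net trimming moment = 4166 - 4352 = -186 t·m
Step 2 — MCT1cm = 14031 * 110.5 / (100 * 95.3) = 162.6889 t·m/cm
Step 3 — trim = -186 / 162.6889 ≈ -1.1433 cm (5 s.f.)

-1.1433 cm


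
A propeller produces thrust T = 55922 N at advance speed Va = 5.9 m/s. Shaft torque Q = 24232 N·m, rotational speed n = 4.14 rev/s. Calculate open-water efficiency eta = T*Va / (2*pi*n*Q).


Formula: eta = T * Va / (2 * pi * n * Q)
Step 1 — numerator = T * Va = 55922 * 5.9 = 329939.8
Step 2 — 2 * pi * n = 2 * pi * 4.14 = 26.012387
Step 3 — denominator = 26.012387 * 24232 = 630332.16
Step 4 — eta = 329939.8 / 630332.16 ≈ 0.52344 (5 s.f.)

0.52344


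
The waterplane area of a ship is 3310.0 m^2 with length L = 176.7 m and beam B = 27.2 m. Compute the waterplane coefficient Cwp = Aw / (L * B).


Formula: Cwp = Aw / (L * B)
Step 1 — L * B = 176.7 * 27.2 = 4806.24 m^2
Step 2 — Cwp = 3310.0 / 4806.24 ≈ 0.68869 (5 s.f.)

0.68869


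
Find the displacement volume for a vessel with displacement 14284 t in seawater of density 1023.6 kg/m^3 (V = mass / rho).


Formula: V = mass / rho
Step 1 — convert tonnes to kg: 14284 t * 1000 = 14284000 kg
Step 2 — V = 14284000 / 1023.6 ≈ 13955 m^3 (5 s.f.)

13955 m^3
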